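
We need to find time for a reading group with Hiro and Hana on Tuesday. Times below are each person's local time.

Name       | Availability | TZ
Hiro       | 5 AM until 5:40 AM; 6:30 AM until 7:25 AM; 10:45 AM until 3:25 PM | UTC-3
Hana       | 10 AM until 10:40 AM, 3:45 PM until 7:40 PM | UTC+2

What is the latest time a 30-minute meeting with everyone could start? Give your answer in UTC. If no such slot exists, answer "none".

Hiro in UTC: 08:00-08:40, 09:30-10:25, 13:45-18:25 (add 3h to convert from UTC-3).
Hana in UTC: 08:00-08:40, 13:45-17:40 (subtract 2h to convert from UTC+2).
Hiro ∩ Hana: 08:00-08:40, 13:45-17:40.
Those are the intersection windows.
The last common window of at least 30 minutes is 13:45-17:40; a 30-minute meeting can start as late as 17:10 and still end by 17:40.

17:10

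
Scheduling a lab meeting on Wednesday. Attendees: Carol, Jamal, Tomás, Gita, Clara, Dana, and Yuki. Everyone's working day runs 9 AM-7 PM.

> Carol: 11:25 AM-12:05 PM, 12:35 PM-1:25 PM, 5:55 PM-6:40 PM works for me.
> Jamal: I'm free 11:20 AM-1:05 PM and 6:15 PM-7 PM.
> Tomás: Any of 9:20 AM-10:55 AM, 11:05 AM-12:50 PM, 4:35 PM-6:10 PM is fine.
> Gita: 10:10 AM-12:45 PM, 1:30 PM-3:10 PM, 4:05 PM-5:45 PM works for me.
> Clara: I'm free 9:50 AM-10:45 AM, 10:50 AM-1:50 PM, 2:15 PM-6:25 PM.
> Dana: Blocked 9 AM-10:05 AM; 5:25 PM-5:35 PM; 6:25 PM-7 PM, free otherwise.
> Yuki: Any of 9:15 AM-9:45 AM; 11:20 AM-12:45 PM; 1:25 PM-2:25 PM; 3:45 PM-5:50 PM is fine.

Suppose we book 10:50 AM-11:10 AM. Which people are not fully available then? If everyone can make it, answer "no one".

Carol free: 11:25-12:05, 12:35-13:25, 17:55-18:40.
Jamal free: 11:20-13:05, 18:15-19:00.
Tomás free: 09:20-10:55, 11:05-12:50, 16:35-18:10.
Gita free: 10:10-12:45, 13:30-15:10, 16:05-17:45.
Clara free: 09:50-10:45, 10:50-13:50, 14:15-18:25.
Dana free: 10:05-17:25, 17:35-18:25 (invert busy blocks within the working day).
Yuki free: 09:15-09:45, 11:20-12:45, 13:25-14:25, 15:45-17:50.
Carol: not fully free for 10:50-11:10. Jamal: not fully free for 10:50-11:10. Tomás: not fully free for 10:50-11:10. Gita: free for 10:50-11:10. Clara: free for 10:50-11:10. Dana: free for 10:50-11:10. Yuki: not fully free for 10:50-11:10.

Carol, Jamal, Tomás, Yuki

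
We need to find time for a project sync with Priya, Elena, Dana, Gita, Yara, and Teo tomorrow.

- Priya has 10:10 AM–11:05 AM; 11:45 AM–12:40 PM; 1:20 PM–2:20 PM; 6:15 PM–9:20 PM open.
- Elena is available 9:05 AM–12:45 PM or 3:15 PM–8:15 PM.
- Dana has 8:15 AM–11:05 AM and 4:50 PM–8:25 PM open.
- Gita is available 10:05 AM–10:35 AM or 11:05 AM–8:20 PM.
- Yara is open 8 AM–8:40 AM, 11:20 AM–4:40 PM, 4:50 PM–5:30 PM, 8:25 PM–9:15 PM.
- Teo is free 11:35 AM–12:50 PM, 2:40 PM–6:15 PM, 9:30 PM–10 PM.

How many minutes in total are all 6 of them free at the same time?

Priya ∩ Elena: 10:10-11:05, 11:45-12:40, 18:15-20:15.
Priya ∩ Elena ∩ Dana: 10:10-11:05, 18:15-20:15.
Priya ∩ Elena ∩ Dana ∩ Gita: 10:10-10:35, 18:15-20:15.
Priya ∩ Elena ∩ Dana ∩ Gita ∩ Yara: ∅.
Priya ∩ Elena ∩ Dana ∩ Gita ∩ Yara ∩ Teo: ∅.
There is no time when everyone is free.
There is no common window, so the total is 0 minutes.

0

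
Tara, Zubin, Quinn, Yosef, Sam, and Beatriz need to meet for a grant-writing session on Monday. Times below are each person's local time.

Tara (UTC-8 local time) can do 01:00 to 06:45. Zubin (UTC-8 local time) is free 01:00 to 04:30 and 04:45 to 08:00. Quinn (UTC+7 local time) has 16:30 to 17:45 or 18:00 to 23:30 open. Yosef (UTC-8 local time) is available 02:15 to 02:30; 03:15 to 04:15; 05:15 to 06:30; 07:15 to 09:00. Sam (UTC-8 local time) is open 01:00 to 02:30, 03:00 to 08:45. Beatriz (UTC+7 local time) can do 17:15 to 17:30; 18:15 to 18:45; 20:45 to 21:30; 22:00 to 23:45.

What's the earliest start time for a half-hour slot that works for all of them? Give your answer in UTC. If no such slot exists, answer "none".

11:15

Tara in UTC: 09:00-14:45 (add 8h to convert from UTC-8).
Zubin in UTC: 09:00-12:30, 12:45-16:00 (add 8h to convert from UTC-8).
Quinn in UTC: 09:30-10:45, 11:00-16:30 (subtract 7h to convert from UTC+7).
Yosef in UTC: 10:15-10:30, 11:15-12:15, 13:15-14:30, 15:15-17:00 (add 8h to convert from UTC-8).
Sam in UTC: 09:00-10:30, 11:00-16:45 (add 8h to convert from UTC-8).
Beatriz in UTC: 10:15-10:30, 11:15-11:45, 13:45-14:30, 15:00-16:45 (subtract 7h to convert from UTC+7).
Tara ∩ Zubin: 09:00-12:30, 12:45-14:45.
Tara ∩ Zubin ∩ Quinn: 09:30-10:45, 11:00-12:30, 12:45-14:45.
Tara ∩ Zubin ∩ Quinn ∩ Yosef: 10:15-10:30, 11:15-12:15, 13:15-14:30.
Tara ∩ Zubin ∩ Quinn ∩ Yosef ∩ Sam: 10:15-10:30, 11:15-12:15, 13:15-14:30.
Tara ∩ Zubin ∩ Quinn ∩ Yosef ∩ Sam ∩ Beatriz: 10:15-10:30, 11:15-11:45, 13:45-14:30.
The first common window of at least 30 minutes is 11:15-11:45, so the earliest start is 11:15.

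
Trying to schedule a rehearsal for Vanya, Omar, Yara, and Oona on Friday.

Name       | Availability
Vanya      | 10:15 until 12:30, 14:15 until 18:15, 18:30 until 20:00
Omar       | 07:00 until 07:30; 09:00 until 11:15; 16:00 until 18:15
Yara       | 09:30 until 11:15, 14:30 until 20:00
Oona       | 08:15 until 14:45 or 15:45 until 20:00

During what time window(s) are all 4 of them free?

10:15-11:15, 16:00-18:15

Vanya ∩ Omar: 10:15-11:15, 16:00-18:15.
Vanya ∩ Omar ∩ Yara: 10:15-11:15, 16:00-18:15.
Vanya ∩ Omar ∩ Yara ∩ Oona: 10:15-11:15, 16:00-18:15.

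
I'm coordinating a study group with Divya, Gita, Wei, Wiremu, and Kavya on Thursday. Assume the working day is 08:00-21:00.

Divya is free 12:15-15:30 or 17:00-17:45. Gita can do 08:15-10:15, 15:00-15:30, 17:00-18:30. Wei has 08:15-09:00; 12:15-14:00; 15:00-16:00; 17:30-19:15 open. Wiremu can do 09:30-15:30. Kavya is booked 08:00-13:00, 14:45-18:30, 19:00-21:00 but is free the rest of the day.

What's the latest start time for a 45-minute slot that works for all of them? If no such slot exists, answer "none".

none

Divya free: 12:15-15:30, 17:00-17:45.
Gita free: 08:15-10:15, 15:00-15:30, 17:00-18:30.
Wei free: 08:15-09:00, 12:15-14:00, 15:00-16:00, 17:30-19:15.
Wiremu free: 09:30-15:30.
Kavya free: 13:00-14:45, 18:30-19:00 (invert busy blocks within the working day).
Divya ∩ Gita: 15:00-15:30, 17:00-17:45.
Divya ∩ Gita ∩ Wei: 15:00-15:30, 17:30-17:45.
Divya ∩ Gita ∩ Wei ∩ Wiremu: 15:00-15:30.
Divya ∩ Gita ∩ Wei ∩ Wiremu ∩ Kavya: ∅.
There is no time when everyone is free.
No common window is at least 45 minutes long.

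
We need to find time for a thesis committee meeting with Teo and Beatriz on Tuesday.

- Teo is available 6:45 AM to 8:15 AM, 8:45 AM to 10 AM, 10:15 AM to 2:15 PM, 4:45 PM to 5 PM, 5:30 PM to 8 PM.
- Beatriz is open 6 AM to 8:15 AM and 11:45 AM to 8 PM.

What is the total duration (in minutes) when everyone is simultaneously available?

Teo ∩ Beatriz: 06:45-08:15, 11:45-14:15, 16:45-17:00, 17:30-20:00.
Those are the intersection windows.
Summing the common windows: 90 + 150 + 15 + 150 = 405 minutes.

405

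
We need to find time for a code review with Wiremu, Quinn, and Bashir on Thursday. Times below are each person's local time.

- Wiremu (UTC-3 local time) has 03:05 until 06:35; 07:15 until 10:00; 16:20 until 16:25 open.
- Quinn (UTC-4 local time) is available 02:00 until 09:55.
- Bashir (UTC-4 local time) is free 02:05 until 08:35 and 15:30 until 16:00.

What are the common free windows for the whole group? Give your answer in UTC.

Wiremu in UTC: 06:05-09:35, 10:15-13:00, 19:20-19:25 (add 3h to convert from UTC-3).
Quinn in UTC: 06:00-13:55 (add 4h to convert from UTC-4).
Bashir in UTC: 06:05-12:35, 19:30-20:00 (add 4h to convert from UTC-4).
Wiremu ∩ Quinn: 06:05-09:35, 10:15-13:00.
Wiremu ∩ Quinn ∩ Bashir: 06:05-09:35, 10:15-12:35.

06:05-09:35, 10:15-12:35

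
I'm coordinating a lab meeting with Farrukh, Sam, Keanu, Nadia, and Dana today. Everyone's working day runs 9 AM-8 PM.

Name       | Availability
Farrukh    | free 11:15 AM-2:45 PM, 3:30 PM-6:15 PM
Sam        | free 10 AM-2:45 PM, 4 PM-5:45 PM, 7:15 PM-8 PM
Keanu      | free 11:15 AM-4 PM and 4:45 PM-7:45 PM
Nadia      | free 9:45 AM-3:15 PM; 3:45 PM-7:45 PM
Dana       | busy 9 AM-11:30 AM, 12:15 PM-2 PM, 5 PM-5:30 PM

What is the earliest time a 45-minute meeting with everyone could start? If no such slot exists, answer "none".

11:30

Farrukh free: 11:15-14:45, 15:30-18:15.
Sam free: 10:00-14:45, 16:00-17:45, 19:15-20:00.
Keanu free: 11:15-16:00, 16:45-19:45.
Nadia free: 09:45-15:15, 15:45-19:45.
Dana free: 11:30-12:15, 14:00-17:00, 17:30-20:00 (invert busy blocks within the working day).
Farrukh ∩ Sam: 11:15-14:45, 16:00-17:45.
Farrukh ∩ Sam ∩ Keanu: 11:15-14:45, 16:45-17:45.
Farrukh ∩ Sam ∩ Keanu ∩ Nadia: 11:15-14:45, 16:45-17:45.
Farrukh ∩ Sam ∩ Keanu ∩ Nadia ∩ Dana: 11:30-12:15, 14:00-14:45, 16:45-17:00, 17:30-17:45.
So the common availability across everyone is 11:30-12:15, 14:00-14:45, 16:45-17:00, 17:30-17:45.
The first common window of at least 45 minutes is 11:30-12:15, so the earliest start is 11:30.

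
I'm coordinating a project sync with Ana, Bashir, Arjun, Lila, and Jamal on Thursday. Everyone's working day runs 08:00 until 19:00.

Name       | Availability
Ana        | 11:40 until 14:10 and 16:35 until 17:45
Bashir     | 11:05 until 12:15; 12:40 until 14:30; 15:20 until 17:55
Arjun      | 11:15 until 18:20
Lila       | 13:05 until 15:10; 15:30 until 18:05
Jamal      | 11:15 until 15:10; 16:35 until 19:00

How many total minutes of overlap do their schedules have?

135

Ana ∩ Bashir: 11:40-12:15, 12:40-14:10, 16:35-17:45.
Ana ∩ Bashir ∩ Arjun: 11:40-12:15, 12:40-14:10, 16:35-17:45.
Ana ∩ Bashir ∩ Arjun ∩ Lila: 13:05-14:10, 16:35-17:45.
Ana ∩ Bashir ∩ Arjun ∩ Lila ∩ Jamal: 13:05-14:10, 16:35-17:45.
Summing the common windows: 65 + 70 = 135 minutes.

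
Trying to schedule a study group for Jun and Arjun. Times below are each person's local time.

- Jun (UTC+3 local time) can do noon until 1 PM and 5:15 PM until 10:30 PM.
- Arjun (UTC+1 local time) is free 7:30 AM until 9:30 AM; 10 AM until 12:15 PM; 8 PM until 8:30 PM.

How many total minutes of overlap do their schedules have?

90

Jun in UTC: 09:00-10:00, 14:15-19:30 (subtract 3h to convert from UTC+3).
Arjun in UTC: 06:30-08:30, 09:00-11:15, 19:00-19:30 (subtract 1h to convert from UTC+1).
Jun ∩ Arjun: 09:00-10:00, 19:00-19:30.
Summing the common windows: 60 + 30 = 90 minutes.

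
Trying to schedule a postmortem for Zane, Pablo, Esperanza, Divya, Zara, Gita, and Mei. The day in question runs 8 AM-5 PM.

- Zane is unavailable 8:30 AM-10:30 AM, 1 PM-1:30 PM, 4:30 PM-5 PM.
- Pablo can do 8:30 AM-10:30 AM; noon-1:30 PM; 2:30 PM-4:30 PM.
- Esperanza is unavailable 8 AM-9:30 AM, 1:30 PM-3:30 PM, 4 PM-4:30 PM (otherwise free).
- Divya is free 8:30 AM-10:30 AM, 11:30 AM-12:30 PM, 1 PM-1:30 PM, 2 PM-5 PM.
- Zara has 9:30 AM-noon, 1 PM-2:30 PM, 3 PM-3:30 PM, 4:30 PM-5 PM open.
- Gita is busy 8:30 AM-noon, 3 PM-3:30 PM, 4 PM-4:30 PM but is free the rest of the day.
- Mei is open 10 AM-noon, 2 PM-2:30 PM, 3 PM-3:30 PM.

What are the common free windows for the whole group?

Zane free: 08:00-08:30, 10:30-13:00, 13:30-16:30 (invert busy blocks within the working day).
Pablo free: 08:30-10:30, 12:00-13:30, 14:30-16:30.
Esperanza free: 09:30-13:30, 15:30-16:00, 16:30-17:00 (invert busy blocks within the working day).
Divya free: 08:30-10:30, 11:30-12:30, 13:00-13:30, 14:00-17:00.
Zara free: 09:30-12:00, 13:00-14:30, 15:00-15:30, 16:30-17:00.
Gita free: 08:00-08:30, 12:00-15:00, 15:30-16:00, 16:30-17:00 (invert busy blocks within the working day).
Mei free: 10:00-12:00, 14:00-14:30, 15:00-15:30.
Zane ∩ Pablo: 12:00-13:00, 14:30-16:30.
Zane ∩ Pablo ∩ Esperanza: 12:00-13:00, 15:30-16:00.
Zane ∩ Pablo ∩ Esperanza ∩ Divya: 12:00-12:30, 15:30-16:00.
Zane ∩ Pablo ∩ Esperanza ∩ Divya ∩ Zara: ∅.
Zane ∩ Pablo ∩ Esperanza ∩ Divya ∩ Zara ∩ Gita: ∅.
Zane ∩ Pablo ∩ Esperanza ∩ Divya ∩ Zara ∩ Gita ∩ Mei: ∅.
There is no time when everyone is free.

none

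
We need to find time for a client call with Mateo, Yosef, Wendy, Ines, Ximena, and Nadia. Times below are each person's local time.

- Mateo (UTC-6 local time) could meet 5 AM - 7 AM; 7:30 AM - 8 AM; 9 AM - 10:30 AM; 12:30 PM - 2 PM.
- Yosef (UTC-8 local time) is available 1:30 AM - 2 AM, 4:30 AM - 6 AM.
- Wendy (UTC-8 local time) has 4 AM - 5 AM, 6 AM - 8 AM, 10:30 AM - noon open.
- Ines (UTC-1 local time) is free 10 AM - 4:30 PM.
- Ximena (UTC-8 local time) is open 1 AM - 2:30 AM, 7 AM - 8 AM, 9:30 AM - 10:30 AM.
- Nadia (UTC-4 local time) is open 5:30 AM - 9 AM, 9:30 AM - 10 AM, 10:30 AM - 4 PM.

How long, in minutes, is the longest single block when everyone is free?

0

Mateo in UTC: 11:00-13:00, 13:30-14:00, 15:00-16:30, 18:30-20:00 (add 6h to convert from UTC-6).
Yosef in UTC: 09:30-10:00, 12:30-14:00 (add 8h to convert from UTC-8).
Wendy in UTC: 12:00-13:00, 14:00-16:00, 18:30-20:00 (add 8h to convert from UTC-8).
Ines in UTC: 11:00-17:30 (add 1h to convert from UTC-1).
Ximena in UTC: 09:00-10:30, 15:00-16:00, 17:30-18:30 (add 8h to convert from UTC-8).
Nadia in UTC: 09:30-13:00, 13:30-14:00, 14:30-20:00 (add 4h to convert from UTC-4).
Mateo ∩ Yosef: 12:30-13:00, 13:30-14:00.
Mateo ∩ Yosef ∩ Wendy: 12:30-13:00.
Mateo ∩ Yosef ∩ Wendy ∩ Ines: 12:30-13:00.
Mateo ∩ Yosef ∩ Wendy ∩ Ines ∩ Ximena: ∅.
Mateo ∩ Yosef ∩ Wendy ∩ Ines ∩ Ximena ∩ Nadia: ∅.
There is no time when everyone is free.
No common window exists, so the longest block is 0 minutes.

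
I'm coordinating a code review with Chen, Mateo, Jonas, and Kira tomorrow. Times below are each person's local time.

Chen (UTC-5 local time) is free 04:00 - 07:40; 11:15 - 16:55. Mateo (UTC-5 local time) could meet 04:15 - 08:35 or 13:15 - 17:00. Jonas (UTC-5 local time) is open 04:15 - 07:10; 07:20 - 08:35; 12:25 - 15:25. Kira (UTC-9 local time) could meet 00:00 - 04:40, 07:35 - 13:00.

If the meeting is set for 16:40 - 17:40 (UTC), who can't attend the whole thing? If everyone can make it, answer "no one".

Chen in UTC: 09:00-12:40, 16:15-21:55 (add 5h to convert from UTC-5).
Mateo in UTC: 09:15-13:35, 18:15-22:00 (add 5h to convert from UTC-5).
Jonas in UTC: 09:15-12:10, 12:20-13:35, 17:25-20:25 (add 5h to convert from UTC-5).
Kira in UTC: 09:00-13:40, 16:35-22:00 (add 9h to convert from UTC-9).
Chen: free for 16:40-17:40. Mateo: not fully free for 16:40-17:40. Jonas: not fully free for 16:40-17:40. Kira: free for 16:40-17:40.

Jonas, Mateo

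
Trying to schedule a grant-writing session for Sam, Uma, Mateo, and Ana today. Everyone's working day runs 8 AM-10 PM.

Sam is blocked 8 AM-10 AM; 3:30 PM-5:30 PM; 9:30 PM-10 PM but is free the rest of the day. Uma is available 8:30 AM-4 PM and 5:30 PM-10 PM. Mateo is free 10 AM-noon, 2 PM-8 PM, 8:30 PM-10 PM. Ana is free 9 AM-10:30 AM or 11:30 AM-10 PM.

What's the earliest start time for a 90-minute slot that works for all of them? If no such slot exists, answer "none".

14:00

Sam free: 10:00-15:30, 17:30-21:30 (invert busy blocks within the working day).
Uma free: 08:30-16:00, 17:30-22:00.
Mateo free: 10:00-12:00, 14:00-20:00, 20:30-22:00.
Ana free: 09:00-10:30, 11:30-22:00.
Sam ∩ Uma: 10:00-15:30, 17:30-21:30.
Sam ∩ Uma ∩ Mateo: 10:00-12:00, 14:00-15:30, 17:30-20:00, 20:30-21:30.
Sam ∩ Uma ∩ Mateo ∩ Ana: 10:00-10:30, 11:30-12:00, 14:00-15:30, 17:30-20:00, 20:30-21:30.
Those are the intersection windows.
The first common window of at least 90 minutes is 14:00-15:30, so the earliest start is 14:00.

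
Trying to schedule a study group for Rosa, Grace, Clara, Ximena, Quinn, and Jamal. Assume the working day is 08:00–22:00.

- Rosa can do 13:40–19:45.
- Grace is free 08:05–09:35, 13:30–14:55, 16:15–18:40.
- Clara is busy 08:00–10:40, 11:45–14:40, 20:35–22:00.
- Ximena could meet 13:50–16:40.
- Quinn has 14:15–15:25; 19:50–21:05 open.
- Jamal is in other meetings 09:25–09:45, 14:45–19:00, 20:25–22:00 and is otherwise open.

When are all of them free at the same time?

Rosa free: 13:40-19:45.
Grace free: 08:05-09:35, 13:30-14:55, 16:15-18:40.
Clara free: 10:40-11:45, 14:40-20:35 (invert busy blocks within the working day).
Ximena free: 13:50-16:40.
Quinn free: 14:15-15:25, 19:50-21:05.
Jamal free: 08:00-09:25, 09:45-14:45, 19:00-20:25 (invert busy blocks within the working day).
Rosa ∩ Grace: 13:40-14:55, 16:15-18:40.
Rosa ∩ Grace ∩ Clara: 14:40-14:55, 16:15-18:40.
Rosa ∩ Grace ∩ Clara ∩ Ximena: 14:40-14:55, 16:15-16:40.
Rosa ∩ Grace ∩ Clara ∩ Ximena ∩ Quinn: 14:40-14:55.
Rosa ∩ Grace ∩ Clara ∩ Ximena ∩ Quinn ∩ Jamal: 14:40-14:45.

14:40-14:45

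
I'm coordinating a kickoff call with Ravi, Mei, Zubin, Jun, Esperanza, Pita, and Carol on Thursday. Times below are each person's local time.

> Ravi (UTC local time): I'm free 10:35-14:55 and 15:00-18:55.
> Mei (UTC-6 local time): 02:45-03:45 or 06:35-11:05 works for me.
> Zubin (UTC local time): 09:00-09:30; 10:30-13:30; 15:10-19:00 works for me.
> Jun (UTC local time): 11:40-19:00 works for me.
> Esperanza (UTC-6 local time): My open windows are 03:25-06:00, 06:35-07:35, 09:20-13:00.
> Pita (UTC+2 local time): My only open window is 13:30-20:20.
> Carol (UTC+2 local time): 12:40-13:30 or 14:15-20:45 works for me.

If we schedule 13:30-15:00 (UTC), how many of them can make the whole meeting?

Ravi in UTC: 10:35-14:55, 15:00-18:55.
Mei in UTC: 08:45-09:45, 12:35-17:05 (add 6h to convert from UTC-6).
Zubin in UTC: 09:00-09:30, 10:30-13:30, 15:10-19:00.
Jun in UTC: 11:40-19:00.
Esperanza in UTC: 09:25-12:00, 12:35-13:35, 15:20-19:00 (add 6h to convert from UTC-6).
Pita in UTC: 11:30-18:20 (subtract 2h to convert from UTC+2).
Carol in UTC: 10:40-11:30, 12:15-18:45 (subtract 2h to convert from UTC+2).
Mei, Jun, Pita, and Carol can make the full 13:30-15:00 slot — that's 4.

4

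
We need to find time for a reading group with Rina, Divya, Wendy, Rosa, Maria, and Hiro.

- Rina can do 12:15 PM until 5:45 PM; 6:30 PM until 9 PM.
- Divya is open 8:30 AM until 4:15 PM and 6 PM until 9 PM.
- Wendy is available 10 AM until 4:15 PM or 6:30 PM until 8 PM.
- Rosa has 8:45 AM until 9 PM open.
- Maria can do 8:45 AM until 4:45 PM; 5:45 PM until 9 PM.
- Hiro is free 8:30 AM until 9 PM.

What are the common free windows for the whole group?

12:15-16:15, 18:30-20:00

Rina ∩ Divya: 12:15-16:15, 18:30-21:00.
Rina ∩ Divya ∩ Wendy: 12:15-16:15, 18:30-20:00.
Rina ∩ Divya ∩ Wendy ∩ Rosa: 12:15-16:15, 18:30-20:00.
Rina ∩ Divya ∩ Wendy ∩ Rosa ∩ Maria: 12:15-16:15, 18:30-20:00.
Rina ∩ Divya ∩ Wendy ∩ Rosa ∩ Maria ∩ Hiro: 12:15-16:15, 18:30-20:00.
So the common availability across everyone is 12:15-16:15, 18:30-20:00.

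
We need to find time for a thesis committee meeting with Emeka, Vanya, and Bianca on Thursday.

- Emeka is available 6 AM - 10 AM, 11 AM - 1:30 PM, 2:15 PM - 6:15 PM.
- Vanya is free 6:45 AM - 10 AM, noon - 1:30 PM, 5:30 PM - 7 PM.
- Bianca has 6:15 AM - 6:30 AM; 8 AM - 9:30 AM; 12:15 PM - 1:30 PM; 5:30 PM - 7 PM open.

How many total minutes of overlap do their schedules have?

Emeka ∩ Vanya: 06:45-10:00, 12:00-13:30, 17:30-18:15.
Emeka ∩ Vanya ∩ Bianca: 08:00-09:30, 12:15-13:30, 17:30-18:15.
Those are the intersection windows.
Summing the common windows: 90 + 75 + 45 = 210 minutes.

210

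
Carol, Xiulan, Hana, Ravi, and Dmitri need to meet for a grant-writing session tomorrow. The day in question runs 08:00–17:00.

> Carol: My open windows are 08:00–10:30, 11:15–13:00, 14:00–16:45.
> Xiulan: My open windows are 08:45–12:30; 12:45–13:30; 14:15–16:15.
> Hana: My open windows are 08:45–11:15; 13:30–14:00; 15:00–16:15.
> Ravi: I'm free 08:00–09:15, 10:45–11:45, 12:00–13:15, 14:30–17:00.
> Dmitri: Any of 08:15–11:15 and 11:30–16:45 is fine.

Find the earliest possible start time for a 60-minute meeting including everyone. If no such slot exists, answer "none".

Carol ∩ Xiulan: 08:45-10:30, 11:15-12:30, 12:45-13:00, 14:15-16:15.
Carol ∩ Xiulan ∩ Hana: 08:45-10:30, 15:00-16:15.
Carol ∩ Xiulan ∩ Hana ∩ Ravi: 08:45-09:15, 15:00-16:15.
Carol ∩ Xiulan ∩ Hana ∩ Ravi ∩ Dmitri: 08:45-09:15, 15:00-16:15.
The first common window of at least 60 minutes is 15:00-16:15, so the earliest start is 15:00.

15:00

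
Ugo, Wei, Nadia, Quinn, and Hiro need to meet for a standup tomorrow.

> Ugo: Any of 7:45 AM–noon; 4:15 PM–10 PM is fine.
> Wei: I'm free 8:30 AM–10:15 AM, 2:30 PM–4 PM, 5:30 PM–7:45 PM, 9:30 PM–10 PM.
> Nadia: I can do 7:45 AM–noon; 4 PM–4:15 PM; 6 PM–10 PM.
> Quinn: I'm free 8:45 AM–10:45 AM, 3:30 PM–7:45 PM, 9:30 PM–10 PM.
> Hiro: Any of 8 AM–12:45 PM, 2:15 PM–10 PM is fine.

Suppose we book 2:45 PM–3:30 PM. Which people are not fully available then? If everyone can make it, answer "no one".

Nadia, Quinn, Ugo

Ugo: not fully free for 14:45-15:30. Wei: free for 14:45-15:30. Nadia: not fully free for 14:45-15:30. Quinn: not fully free for 14:45-15:30. Hiro: free for 14:45-15:30.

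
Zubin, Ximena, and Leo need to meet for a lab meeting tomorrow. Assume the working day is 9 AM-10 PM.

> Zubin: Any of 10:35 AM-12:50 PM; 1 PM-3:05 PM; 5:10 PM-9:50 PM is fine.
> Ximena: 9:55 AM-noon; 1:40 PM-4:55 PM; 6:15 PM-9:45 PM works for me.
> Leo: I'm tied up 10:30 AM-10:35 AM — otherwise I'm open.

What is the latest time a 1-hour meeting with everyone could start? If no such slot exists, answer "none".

Zubin free: 10:35-12:50, 13:00-15:05, 17:10-21:50.
Ximena free: 09:55-12:00, 13:40-16:55, 18:15-21:45.
Leo free: 09:00-10:30, 10:35-22:00 (invert busy blocks within the working day).
Zubin ∩ Ximena: 10:35-12:00, 13:40-15:05, 18:15-21:45.
Zubin ∩ Ximena ∩ Leo: 10:35-12:00, 13:40-15:05, 18:15-21:45.
Those are the intersection windows.
The last common window of at least 60 minutes is 18:15-21:45; a 60-minute meeting can start as late as 20:45 and still end by 21:45.

20:45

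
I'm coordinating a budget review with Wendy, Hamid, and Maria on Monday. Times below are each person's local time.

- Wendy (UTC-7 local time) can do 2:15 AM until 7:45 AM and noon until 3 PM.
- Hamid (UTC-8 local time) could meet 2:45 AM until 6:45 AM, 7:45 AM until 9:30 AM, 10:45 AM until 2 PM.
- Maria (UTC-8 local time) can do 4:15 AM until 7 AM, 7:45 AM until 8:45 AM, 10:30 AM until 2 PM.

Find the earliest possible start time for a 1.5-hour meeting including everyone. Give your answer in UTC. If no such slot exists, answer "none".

12:15

Wendy in UTC: 09:15-14:45, 19:00-22:00 (add 7h to convert from UTC-7).
Hamid in UTC: 10:45-14:45, 15:45-17:30, 18:45-22:00 (add 8h to convert from UTC-8).
Maria in UTC: 12:15-15:00, 15:45-16:45, 18:30-22:00 (add 8h to convert from UTC-8).
Wendy ∩ Hamid: 10:45-14:45, 19:00-22:00.
Wendy ∩ Hamid ∩ Maria: 12:15-14:45, 19:00-22:00.
The first common window of at least 90 minutes is 12:15-14:45, so the earliest start is 12:15.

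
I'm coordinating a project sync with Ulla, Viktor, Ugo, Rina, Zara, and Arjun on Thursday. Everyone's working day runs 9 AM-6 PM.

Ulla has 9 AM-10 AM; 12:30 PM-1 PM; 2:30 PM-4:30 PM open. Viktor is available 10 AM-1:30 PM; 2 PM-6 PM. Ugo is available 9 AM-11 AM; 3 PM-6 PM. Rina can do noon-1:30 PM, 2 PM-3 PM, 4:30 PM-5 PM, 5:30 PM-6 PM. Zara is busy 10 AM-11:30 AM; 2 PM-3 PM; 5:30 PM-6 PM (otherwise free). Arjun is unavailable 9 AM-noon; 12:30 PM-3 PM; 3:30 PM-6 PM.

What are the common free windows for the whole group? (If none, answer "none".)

none

Ulla free: 09:00-10:00, 12:30-13:00, 14:30-16:30.
Viktor free: 10:00-13:30, 14:00-18:00.
Ugo free: 09:00-11:00, 15:00-18:00.
Rina free: 12:00-13:30, 14:00-15:00, 16:30-17:00, 17:30-18:00.
Zara free: 09:00-10:00, 11:30-14:00, 15:00-17:30 (invert busy blocks within the working day).
Arjun free: 12:00-12:30, 15:00-15:30 (invert busy blocks within the working day).
Ulla ∩ Viktor: 12:30-13:00, 14:30-16:30.
Ulla ∩ Viktor ∩ Ugo: 15:00-16:30.
Ulla ∩ Viktor ∩ Ugo ∩ Rina: ∅.
Ulla ∩ Viktor ∩ Ugo ∩ Rina ∩ Zara: ∅.
Ulla ∩ Viktor ∩ Ugo ∩ Rina ∩ Zara ∩ Arjun: ∅.
There is no time when everyone is free.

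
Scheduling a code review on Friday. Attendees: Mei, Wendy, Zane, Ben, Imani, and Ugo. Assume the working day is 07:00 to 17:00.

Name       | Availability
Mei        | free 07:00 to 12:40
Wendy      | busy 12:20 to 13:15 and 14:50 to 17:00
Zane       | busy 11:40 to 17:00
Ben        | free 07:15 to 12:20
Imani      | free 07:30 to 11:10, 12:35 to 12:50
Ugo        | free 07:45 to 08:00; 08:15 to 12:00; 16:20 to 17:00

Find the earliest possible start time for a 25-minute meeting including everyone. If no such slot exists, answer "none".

Mei free: 07:00-12:40.
Wendy free: 07:00-12:20, 13:15-14:50 (invert busy blocks within the working day).
Zane free: 07:00-11:40 (invert busy blocks within the working day).
Ben free: 07:15-12:20.
Imani free: 07:30-11:10, 12:35-12:50.
Ugo free: 07:45-08:00, 08:15-12:00, 16:20-17:00.
Mei ∩ Wendy: 07:00-12:20.
Mei ∩ Wendy ∩ Zane: 07:00-11:40.
Mei ∩ Wendy ∩ Zane ∩ Ben: 07:15-11:40.
Mei ∩ Wendy ∩ Zane ∩ Ben ∩ Imani: 07:30-11:10.
Mei ∩ Wendy ∩ Zane ∩ Ben ∩ Imani ∩ Ugo: 07:45-08:00, 08:15-11:10.
The first common window of at least 25 minutes is 08:15-11:10, so the earliest start is 08:15.

08:15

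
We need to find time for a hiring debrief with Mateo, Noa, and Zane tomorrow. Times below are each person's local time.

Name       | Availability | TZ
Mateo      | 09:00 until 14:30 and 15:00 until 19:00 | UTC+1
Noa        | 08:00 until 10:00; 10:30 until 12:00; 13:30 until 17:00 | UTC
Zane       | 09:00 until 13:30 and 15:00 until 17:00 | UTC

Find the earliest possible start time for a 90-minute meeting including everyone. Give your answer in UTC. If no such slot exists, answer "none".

10:30

Mateo in UTC: 08:00-13:30, 14:00-18:00 (subtract 1h to convert from UTC+1).
Noa in UTC: 08:00-10:00, 10:30-12:00, 13:30-17:00.
Zane in UTC: 09:00-13:30, 15:00-17:00.
Mateo ∩ Noa: 08:00-10:00, 10:30-12:00, 14:00-17:00.
Mateo ∩ Noa ∩ Zane: 09:00-10:00, 10:30-12:00, 15:00-17:00.
The first common window of at least 90 minutes is 10:30-12:00, so the earliest start is 10:30.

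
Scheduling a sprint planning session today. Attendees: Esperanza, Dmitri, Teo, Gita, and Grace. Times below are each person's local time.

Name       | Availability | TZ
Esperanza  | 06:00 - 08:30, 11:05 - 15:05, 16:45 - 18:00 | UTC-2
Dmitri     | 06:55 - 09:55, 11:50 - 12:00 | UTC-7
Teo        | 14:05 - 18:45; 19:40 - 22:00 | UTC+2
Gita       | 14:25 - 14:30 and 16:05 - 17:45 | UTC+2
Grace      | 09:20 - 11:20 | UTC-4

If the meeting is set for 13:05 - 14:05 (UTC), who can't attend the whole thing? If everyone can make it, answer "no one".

Esperanza in UTC: 08:00-10:30, 13:05-17:05, 18:45-20:00 (add 2h to convert from UTC-2).
Dmitri in UTC: 13:55-16:55, 18:50-19:00 (add 7h to convert from UTC-7).
Teo in UTC: 12:05-16:45, 17:40-20:00 (subtract 2h to convert from UTC+2).
Gita in UTC: 12:25-12:30, 14:05-15:45 (subtract 2h to convert from UTC+2).
Grace in UTC: 13:20-15:20 (add 4h to convert from UTC-4).
Esperanza: free for 13:05-14:05. Dmitri: not fully free for 13:05-14:05. Teo: free for 13:05-14:05. Gita: not fully free for 13:05-14:05. Grace: not fully free for 13:05-14:05.

Dmitri, Gita, Grace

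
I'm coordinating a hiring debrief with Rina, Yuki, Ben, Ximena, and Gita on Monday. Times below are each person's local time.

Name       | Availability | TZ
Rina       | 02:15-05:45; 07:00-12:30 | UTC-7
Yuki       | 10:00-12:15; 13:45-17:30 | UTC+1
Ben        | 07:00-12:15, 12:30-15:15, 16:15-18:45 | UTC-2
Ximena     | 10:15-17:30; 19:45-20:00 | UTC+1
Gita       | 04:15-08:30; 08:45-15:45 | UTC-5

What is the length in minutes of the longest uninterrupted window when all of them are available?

Rina in UTC: 09:15-12:45, 14:00-19:30 (add 7h to convert from UTC-7).
Yuki in UTC: 09:00-11:15, 12:45-16:30 (subtract 1h to convert from UTC+1).
Ben in UTC: 09:00-14:15, 14:30-17:15, 18:15-20:45 (add 2h to convert from UTC-2).
Ximena in UTC: 09:15-16:30, 18:45-19:00 (subtract 1h to convert from UTC+1).
Gita in UTC: 09:15-13:30, 13:45-20:45 (add 5h to convert from UTC-5).
Rina ∩ Yuki: 09:15-11:15, 14:00-16:30.
Rina ∩ Yuki ∩ Ben: 09:15-11:15, 14:00-14:15, 14:30-16:30.
Rina ∩ Yuki ∩ Ben ∩ Ximena: 09:15-11:15, 14:00-14:15, 14:30-16:30.
Rina ∩ Yuki ∩ Ben ∩ Ximena ∩ Gita: 09:15-11:15, 14:00-14:15, 14:30-16:30.
The longest is 09:15-11:15 at 120 minutes.

120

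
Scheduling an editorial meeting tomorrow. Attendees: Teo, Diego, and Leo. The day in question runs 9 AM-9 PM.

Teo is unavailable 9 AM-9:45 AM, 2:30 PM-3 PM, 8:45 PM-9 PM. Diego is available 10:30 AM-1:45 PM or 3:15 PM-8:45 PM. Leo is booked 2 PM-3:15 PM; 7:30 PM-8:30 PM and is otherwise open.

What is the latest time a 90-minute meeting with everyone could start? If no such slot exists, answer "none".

Teo free: 09:45-14:30, 15:00-20:45 (invert busy blocks within the working day).
Diego free: 10:30-13:45, 15:15-20:45.
Leo free: 09:00-14:00, 15:15-19:30, 20:30-21:00 (invert busy blocks within the working day).
Teo ∩ Diego: 10:30-13:45, 15:15-20:45.
Teo ∩ Diego ∩ Leo: 10:30-13:45, 15:15-19:30, 20:30-20:45.
The last common window of at least 90 minutes is 15:15-19:30; a 90-minute meeting can start as late as 18:00 and still end by 19:30.

18:00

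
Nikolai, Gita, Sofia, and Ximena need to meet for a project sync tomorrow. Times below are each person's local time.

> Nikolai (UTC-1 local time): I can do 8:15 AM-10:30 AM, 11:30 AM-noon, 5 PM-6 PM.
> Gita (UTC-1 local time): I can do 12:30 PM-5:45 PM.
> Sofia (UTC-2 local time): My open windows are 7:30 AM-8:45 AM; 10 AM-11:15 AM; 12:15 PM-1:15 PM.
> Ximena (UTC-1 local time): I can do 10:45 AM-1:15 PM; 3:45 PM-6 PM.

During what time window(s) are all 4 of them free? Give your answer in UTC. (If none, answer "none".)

Nikolai in UTC: 09:15-11:30, 12:30-13:00, 18:00-19:00 (add 1h to convert from UTC-1).
Gita in UTC: 13:30-18:45 (add 1h to convert from UTC-1).
Sofia in UTC: 09:30-10:45, 12:00-13:15, 14:15-15:15 (add 2h to convert from UTC-2).
Ximena in UTC: 11:45-14:15, 16:45-19:00 (add 1h to convert from UTC-1).
Nikolai ∩ Gita: 18:00-18:45.
Nikolai ∩ Gita ∩ Sofia: ∅.
Nikolai ∩ Gita ∩ Sofia ∩ Ximena: ∅.
There is no time when everyone is free.

none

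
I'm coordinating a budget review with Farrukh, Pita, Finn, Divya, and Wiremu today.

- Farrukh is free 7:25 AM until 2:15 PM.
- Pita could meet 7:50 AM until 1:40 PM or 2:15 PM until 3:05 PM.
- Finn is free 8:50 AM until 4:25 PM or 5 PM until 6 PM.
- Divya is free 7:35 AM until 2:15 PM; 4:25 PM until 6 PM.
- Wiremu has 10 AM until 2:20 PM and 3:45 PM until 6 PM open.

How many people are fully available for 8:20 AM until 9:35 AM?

3

Farrukh, Pita, and Divya can make the full 08:20-09:35 slot — that's 3.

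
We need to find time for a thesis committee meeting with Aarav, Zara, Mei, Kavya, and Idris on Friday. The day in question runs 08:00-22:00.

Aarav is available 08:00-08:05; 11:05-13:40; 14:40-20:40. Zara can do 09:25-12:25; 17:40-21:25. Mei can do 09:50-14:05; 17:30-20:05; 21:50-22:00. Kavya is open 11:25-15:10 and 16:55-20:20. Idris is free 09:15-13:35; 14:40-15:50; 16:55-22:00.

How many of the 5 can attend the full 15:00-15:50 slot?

Aarav and Idris can make the full 15:00-15:50 slot — that's 2.

2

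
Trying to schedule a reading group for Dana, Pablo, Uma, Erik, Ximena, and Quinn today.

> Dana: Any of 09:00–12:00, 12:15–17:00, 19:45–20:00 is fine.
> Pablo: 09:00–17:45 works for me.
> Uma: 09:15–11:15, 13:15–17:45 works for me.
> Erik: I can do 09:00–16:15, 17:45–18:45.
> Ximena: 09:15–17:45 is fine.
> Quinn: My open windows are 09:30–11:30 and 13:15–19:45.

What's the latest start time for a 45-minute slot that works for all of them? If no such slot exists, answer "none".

15:30

Dana ∩ Pablo: 09:00-12:00, 12:15-17:00.
Dana ∩ Pablo ∩ Uma: 09:15-11:15, 13:15-17:00.
Dana ∩ Pablo ∩ Uma ∩ Erik: 09:15-11:15, 13:15-16:15.
Dana ∩ Pablo ∩ Uma ∩ Erik ∩ Ximena: 09:15-11:15, 13:15-16:15.
Dana ∩ Pablo ∩ Uma ∩ Erik ∩ Ximena ∩ Quinn: 09:30-11:15, 13:15-16:15.
The last common window of at least 45 minutes is 13:15-16:15; a 45-minute meeting can start as late as 15:30 and still end by 16:15.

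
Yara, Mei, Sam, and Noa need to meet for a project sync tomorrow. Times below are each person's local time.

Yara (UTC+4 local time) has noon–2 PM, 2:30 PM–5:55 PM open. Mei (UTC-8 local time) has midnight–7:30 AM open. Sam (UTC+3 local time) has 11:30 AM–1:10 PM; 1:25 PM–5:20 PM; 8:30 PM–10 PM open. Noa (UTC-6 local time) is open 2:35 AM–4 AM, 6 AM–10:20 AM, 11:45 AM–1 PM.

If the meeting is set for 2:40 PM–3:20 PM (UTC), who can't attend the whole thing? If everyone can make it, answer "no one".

Yara in UTC: 08:00-10:00, 10:30-13:55 (subtract 4h to convert from UTC+4).
Mei in UTC: 08:00-15:30 (add 8h to convert from UTC-8).
Sam in UTC: 08:30-10:10, 10:25-14:20, 17:30-19:00 (subtract 3h to convert from UTC+3).
Noa in UTC: 08:35-10:00, 12:00-16:20, 17:45-19:00 (add 6h to convert from UTC-6).
Yara: not fully free for 14:40-15:20. Mei: free for 14:40-15:20. Sam: not fully free for 14:40-15:20. Noa: free for 14:40-15:20.

Sam, Yara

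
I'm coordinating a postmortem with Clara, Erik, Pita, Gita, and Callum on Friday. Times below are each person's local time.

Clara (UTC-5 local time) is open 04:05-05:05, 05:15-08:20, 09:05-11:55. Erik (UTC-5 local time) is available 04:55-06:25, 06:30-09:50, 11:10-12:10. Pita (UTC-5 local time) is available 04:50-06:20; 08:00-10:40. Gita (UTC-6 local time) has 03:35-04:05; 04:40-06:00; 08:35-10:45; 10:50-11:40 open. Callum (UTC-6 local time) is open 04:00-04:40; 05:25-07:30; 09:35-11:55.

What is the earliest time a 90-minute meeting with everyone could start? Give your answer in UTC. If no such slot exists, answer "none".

Clara in UTC: 09:05-10:05, 10:15-13:20, 14:05-16:55 (add 5h to convert from UTC-5).
Erik in UTC: 09:55-11:25, 11:30-14:50, 16:10-17:10 (add 5h to convert from UTC-5).
Pita in UTC: 09:50-11:20, 13:00-15:40 (add 5h to convert from UTC-5).
Gita in UTC: 09:35-10:05, 10:40-12:00, 14:35-16:45, 16:50-17:40 (add 6h to convert from UTC-6).
Callum in UTC: 10:00-10:40, 11:25-13:30, 15:35-17:55 (add 6h to convert from UTC-6).
Clara ∩ Erik: 09:55-10:05, 10:15-11:25, 11:30-13:20, 14:05-14:50, 16:10-16:55.
Clara ∩ Erik ∩ Pita: 09:55-10:05, 10:15-11:20, 13:00-13:20, 14:05-14:50.
Clara ∩ Erik ∩ Pita ∩ Gita: 09:55-10:05, 10:40-11:20, 14:35-14:50.
Clara ∩ Erik ∩ Pita ∩ Gita ∩ Callum: 10:00-10:05.
No common window is at least 90 minutes long.

none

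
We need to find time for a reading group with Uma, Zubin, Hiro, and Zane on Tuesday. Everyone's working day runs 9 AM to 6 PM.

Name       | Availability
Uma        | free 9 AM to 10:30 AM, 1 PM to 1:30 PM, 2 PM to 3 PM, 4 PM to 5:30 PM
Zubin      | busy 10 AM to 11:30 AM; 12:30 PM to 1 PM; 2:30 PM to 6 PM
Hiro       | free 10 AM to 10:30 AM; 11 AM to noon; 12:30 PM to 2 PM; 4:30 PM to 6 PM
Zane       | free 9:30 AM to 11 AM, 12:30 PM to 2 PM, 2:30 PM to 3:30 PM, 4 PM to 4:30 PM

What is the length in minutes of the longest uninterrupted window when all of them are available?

30

Uma free: 09:00-10:30, 13:00-13:30, 14:00-15:00, 16:00-17:30.
Zubin free: 09:00-10:00, 11:30-12:30, 13:00-14:30 (invert busy blocks within the working day).
Hiro free: 10:00-10:30, 11:00-12:00, 12:30-14:00, 16:30-18:00.
Zane free: 09:30-11:00, 12:30-14:00, 14:30-15:30, 16:00-16:30.
Uma ∩ Zubin: 09:00-10:00, 13:00-13:30, 14:00-14:30.
Uma ∩ Zubin ∩ Hiro: 13:00-13:30.
Uma ∩ Zubin ∩ Hiro ∩ Zane: 13:00-13:30.
The longest is 13:00-13:30 at 30 minutes.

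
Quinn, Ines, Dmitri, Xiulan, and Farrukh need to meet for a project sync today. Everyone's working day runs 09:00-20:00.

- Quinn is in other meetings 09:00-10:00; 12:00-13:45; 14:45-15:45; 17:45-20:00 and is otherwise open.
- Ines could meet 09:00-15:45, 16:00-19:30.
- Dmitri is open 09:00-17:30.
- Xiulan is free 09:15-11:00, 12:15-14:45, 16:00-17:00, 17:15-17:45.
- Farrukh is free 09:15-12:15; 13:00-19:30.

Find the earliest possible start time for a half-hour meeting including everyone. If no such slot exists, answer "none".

Quinn free: 10:00-12:00, 13:45-14:45, 15:45-17:45 (invert busy blocks within the working day).
Ines free: 09:00-15:45, 16:00-19:30.
Dmitri free: 09:00-17:30.
Xiulan free: 09:15-11:00, 12:15-14:45, 16:00-17:00, 17:15-17:45.
Farrukh free: 09:15-12:15, 13:00-19:30.
Quinn ∩ Ines: 10:00-12:00, 13:45-14:45, 16:00-17:45.
Quinn ∩ Ines ∩ Dmitri: 10:00-12:00, 13:45-14:45, 16:00-17:30.
Quinn ∩ Ines ∩ Dmitri ∩ Xiulan: 10:00-11:00, 13:45-14:45, 16:00-17:00, 17:15-17:30.
Quinn ∩ Ines ∩ Dmitri ∩ Xiulan ∩ Farrukh: 10:00-11:00, 13:45-14:45, 16:00-17:00, 17:15-17:30.
So the common availability across everyone is 10:00-11:00, 13:45-14:45, 16:00-17:00, 17:15-17:30.
The first common window of at least 30 minutes is 10:00-11:00, so the earliest start is 10:00.

10:00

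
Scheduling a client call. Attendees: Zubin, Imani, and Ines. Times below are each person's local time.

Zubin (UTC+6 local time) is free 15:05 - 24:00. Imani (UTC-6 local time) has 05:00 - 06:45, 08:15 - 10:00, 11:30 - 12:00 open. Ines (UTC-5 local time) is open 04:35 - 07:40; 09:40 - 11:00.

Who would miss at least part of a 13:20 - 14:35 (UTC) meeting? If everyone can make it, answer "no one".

Imani, Ines

Zubin in UTC: 09:05-18:00 (subtract 6h to convert from UTC+6).
Imani in UTC: 11:00-12:45, 14:15-16:00, 17:30-18:00 (add 6h to convert from UTC-6).
Ines in UTC: 09:35-12:40, 14:40-16:00 (add 5h to convert from UTC-5).
Zubin: free for 13:20-14:35. Imani: not fully free for 13:20-14:35. Ines: not fully free for 13:20-14:35.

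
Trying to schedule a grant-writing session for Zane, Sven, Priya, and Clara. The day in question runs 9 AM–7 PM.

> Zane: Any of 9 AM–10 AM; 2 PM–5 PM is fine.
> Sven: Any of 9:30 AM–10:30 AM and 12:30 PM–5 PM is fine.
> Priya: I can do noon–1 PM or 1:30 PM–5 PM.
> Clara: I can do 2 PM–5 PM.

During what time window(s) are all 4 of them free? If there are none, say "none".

Zane ∩ Sven: 09:30-10:00, 14:00-17:00.
Zane ∩ Sven ∩ Priya: 14:00-17:00.
Zane ∩ Sven ∩ Priya ∩ Clara: 14:00-17:00.

14:00-17:00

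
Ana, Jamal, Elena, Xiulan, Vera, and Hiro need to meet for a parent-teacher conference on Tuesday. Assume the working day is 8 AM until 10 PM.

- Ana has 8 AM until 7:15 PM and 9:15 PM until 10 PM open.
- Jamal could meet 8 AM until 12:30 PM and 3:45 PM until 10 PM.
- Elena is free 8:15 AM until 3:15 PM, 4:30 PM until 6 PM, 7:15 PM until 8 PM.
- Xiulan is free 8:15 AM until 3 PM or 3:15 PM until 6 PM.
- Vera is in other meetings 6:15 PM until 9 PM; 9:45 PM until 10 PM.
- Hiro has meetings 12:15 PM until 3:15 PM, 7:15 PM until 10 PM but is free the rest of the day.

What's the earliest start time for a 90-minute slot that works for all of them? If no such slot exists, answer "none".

Ana free: 08:00-19:15, 21:15-22:00.
Jamal free: 08:00-12:30, 15:45-22:00.
Elena free: 08:15-15:15, 16:30-18:00, 19:15-20:00.
Xiulan free: 08:15-15:00, 15:15-18:00.
Vera free: 08:00-18:15, 21:00-21:45 (invert busy blocks within the working day).
Hiro free: 08:00-12:15, 15:15-19:15 (invert busy blocks within the working day).
Ana ∩ Jamal: 08:00-12:30, 15:45-19:15, 21:15-22:00.
Ana ∩ Jamal ∩ Elena: 08:15-12:30, 16:30-18:00.
Ana ∩ Jamal ∩ Elena ∩ Xiulan: 08:15-12:30, 16:30-18:00.
Ana ∩ Jamal ∩ Elena ∩ Xiulan ∩ Vera: 08:15-12:30, 16:30-18:00.
Ana ∩ Jamal ∩ Elena ∩ Xiulan ∩ Vera ∩ Hiro: 08:15-12:15, 16:30-18:00.
The first common window of at least 90 minutes is 08:15-12:15, so the earliest start is 08:15.

08:15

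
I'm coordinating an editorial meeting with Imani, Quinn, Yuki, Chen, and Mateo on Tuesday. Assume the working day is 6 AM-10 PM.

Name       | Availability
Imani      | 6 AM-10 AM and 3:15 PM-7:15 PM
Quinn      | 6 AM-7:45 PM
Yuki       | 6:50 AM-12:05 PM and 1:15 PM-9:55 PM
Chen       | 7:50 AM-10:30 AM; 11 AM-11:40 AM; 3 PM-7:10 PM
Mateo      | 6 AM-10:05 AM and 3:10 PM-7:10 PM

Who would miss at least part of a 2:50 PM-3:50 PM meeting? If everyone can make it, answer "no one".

Imani: not fully free for 14:50-15:50. Quinn: free for 14:50-15:50. Yuki: free for 14:50-15:50. Chen: not fully free for 14:50-15:50. Mateo: not fully free for 14:50-15:50.

Chen, Imani, Mateo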